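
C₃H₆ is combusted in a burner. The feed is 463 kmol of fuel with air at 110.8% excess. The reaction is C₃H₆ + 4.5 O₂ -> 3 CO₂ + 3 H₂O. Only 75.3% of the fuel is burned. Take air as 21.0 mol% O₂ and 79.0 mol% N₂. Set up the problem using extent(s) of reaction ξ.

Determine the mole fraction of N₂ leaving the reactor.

Stoichiometric O₂ = 4.5 × 463 = 2084 kmol; O₂ fed = 2084 × 2.108 = 4392 kmol.
N₂ fed = 4392 × 79/21 = 16520 kmol.
Fuel reacted = 0.753 × 463 → ξ = 348.6 kmol.
Outlet (n = n₀ + ν ξ):
  C₃H₆: 463 − 1(348.6) = 114.4
  O₂: 4392 − 4.5(348.6) = 2823
  N₂: 16520 (inert)
  CO₂: 0 + 3(348.6) = 1046
  H₂O: 0 + 3(348.6) = 1046
Total out = 21550 kmol; y_N₂ = 16520 / 21550 = 0.7666.

0.767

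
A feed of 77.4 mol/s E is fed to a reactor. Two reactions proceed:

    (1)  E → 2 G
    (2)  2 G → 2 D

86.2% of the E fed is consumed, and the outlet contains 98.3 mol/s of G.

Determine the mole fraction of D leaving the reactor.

0.244

Conversion of E: E consumed = 1ξ₁ = 0.862 × 77.4 → ξ₁ = 66.72 mol/s.
G balance: n_G = 0 + 2ξ₁ − 2ξ₂ = 98.3 → ξ₂ = (2·66.72 − 98.3)/2 = 17.57 mol/s.
Outlet amounts (n = n₀ + Σ ν·ξ):
  E: 77.4 − 1(66.72) = 10.68
  G: 0 + 2(66.72) − 2(17.57) = 98.3
  D: 0 + 2(17.57) = 35.14
Total out = 144.1 mol/s; y_D = 35.14 / 144.1 = 0.2438.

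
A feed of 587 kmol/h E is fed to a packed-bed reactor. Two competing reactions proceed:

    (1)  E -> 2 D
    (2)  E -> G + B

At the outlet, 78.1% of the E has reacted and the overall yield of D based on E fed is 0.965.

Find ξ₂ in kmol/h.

Yield of D: 2ξ₁ / 587 = 0.965 → ξ₁ = 283.2 kmol/h.
Conversion of E: 1ξ₁ + 1ξ₂ = 0.781 × 587 = 458.4 → ξ₂ = 175.2 kmol/h.
Outlet amounts (n = n₀ + Σ ν·ξ):
  E: 587 − 1(283.2) − 1(175.2) = 128.6
  D: 0 + 2(283.2) = 566.5
  G: 0 + 1(175.2) = 175.2
  B: 0 + 1(175.2) = 175.2

ξ₂ = 175 kmol/h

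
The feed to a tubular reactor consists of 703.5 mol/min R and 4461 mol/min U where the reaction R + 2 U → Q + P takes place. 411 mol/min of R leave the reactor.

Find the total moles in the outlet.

For R: n = n₀ − 1ξ → 411 = 703.5 − 1ξ, giving ξ = 292.5 mol/min.
Outlet amounts (n = n₀ + ν ξ):
  R: 703.5 − 1(292.5) = 411
  U: 4461 − 2(292.5) = 3876
  Q: 0 + 1(292.5) = 292.5
  P: 0 + 1(292.5) = 292.5
Total out = 411 + 3876 + 292.5 + 292.5 = 4872 mol/min.

4870 mol/min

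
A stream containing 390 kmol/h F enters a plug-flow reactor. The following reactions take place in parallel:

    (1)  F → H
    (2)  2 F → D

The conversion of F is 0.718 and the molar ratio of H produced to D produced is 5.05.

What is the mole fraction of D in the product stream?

Conversion of F: F consumed = 0.718 × 390 = 280 kmol/h = 1ξ₁ + 2ξ₂.
Selectivity: 1ξ₁ / (1ξ₂) = 5.05 → ξ₁ = 5.05 ξ₂.
Substitute: (1·5.05 + 2) ξ₂ = 280 → ξ₂ = 39.72 kmol/h, ξ₁ = 200.6 kmol/h.
Outlet amounts (n = n₀ + Σ ν·ξ):
  F: 390 − 1(200.6) − 2(39.72) = 110
  H: 0 + 1(200.6) = 200.6
  D: 0 + 1(39.72) = 39.72
Total out = 350.3 kmol/h; y_D = 39.72 / 350.3 = 0.1134.

0.113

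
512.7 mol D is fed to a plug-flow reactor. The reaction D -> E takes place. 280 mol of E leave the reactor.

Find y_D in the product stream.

0.454

For E: n = n₀ + 1ξ → 280 = 0 + 1ξ, giving ξ = 280 mol.
Outlet amounts (n = n₀ + ν ξ):
  D: 512.7 − 1(280) = 232.7
  E: 0 + 1(280) = 280
Total out = 512.7 mol; y_D = 232.7 / 512.7 = 0.4539.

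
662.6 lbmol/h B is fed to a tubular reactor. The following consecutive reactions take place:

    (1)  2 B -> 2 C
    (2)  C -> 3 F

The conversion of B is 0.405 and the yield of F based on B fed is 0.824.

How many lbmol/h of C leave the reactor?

86.4 lbmol/h

Conversion of B: B consumed = 2ξ₁ = 0.405 × 662.6 → ξ₁ = 134.2 lbmol/h.
Yield of F: 3ξ₂ / 662.6 = 0.824 → ξ₂ = 182 lbmol/h.
Outlet amounts (n = n₀ + Σ ν·ξ):
  B: 662.6 − 2(134.2) = 394.2
  C: 0 + 2(134.2) − 1(182) = 86.36
  F: 0 + 3(182) = 546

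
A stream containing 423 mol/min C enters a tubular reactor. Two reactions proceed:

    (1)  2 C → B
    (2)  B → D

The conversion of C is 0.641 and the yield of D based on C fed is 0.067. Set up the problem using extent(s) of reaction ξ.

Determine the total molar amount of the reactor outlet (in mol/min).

287 mol/min

Conversion of C: C consumed = 2ξ₁ = 0.641 × 423 → ξ₁ = 135.6 mol/min.
Yield of D: 1ξ₂ / 423 = 0.067 → ξ₂ = 28.34 mol/min.
Outlet amounts (n = n₀ + Σ ν·ξ):
  C: 423 − 2(135.6) = 151.9
  B: 0 + 1(135.6) − 1(28.34) = 107.2
  D: 0 + 1(28.34) = 28.34
Total out = 151.9 + 107.2 + 28.34 = 287.4 mol/min.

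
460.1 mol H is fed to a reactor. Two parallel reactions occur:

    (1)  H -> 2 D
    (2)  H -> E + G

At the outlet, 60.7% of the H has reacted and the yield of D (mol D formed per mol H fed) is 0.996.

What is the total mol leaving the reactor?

739 mol

Yield of D: 2ξ₁ / 460.1 = 0.996 → ξ₁ = 229.1 mol.
Conversion of H: 1ξ₁ + 1ξ₂ = 0.607 × 460.1 = 279.3 → ξ₂ = 50.15 mol.
Outlet amounts (n = n₀ + Σ ν·ξ):
  H: 460.1 − 1(229.1) − 1(50.15) = 180.8
  D: 0 + 2(229.1) = 458.3
  E: 0 + 1(50.15) = 50.15
  G: 0 + 1(50.15) = 50.15
Total out = 180.8 + 458.3 + 50.15 + 50.15 = 739.4 mol.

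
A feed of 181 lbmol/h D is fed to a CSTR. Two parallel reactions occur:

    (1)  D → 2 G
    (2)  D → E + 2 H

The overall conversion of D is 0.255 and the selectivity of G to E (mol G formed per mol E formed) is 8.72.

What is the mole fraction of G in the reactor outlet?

Conversion of D: D consumed = 0.255 × 181 = 46.16 lbmol/h = 1ξ₁ + 1ξ₂.
Selectivity: 2ξ₁ / (1ξ₂) = 8.72 → ξ₁ = 4.36 ξ₂.
Substitute: (1·4.36 + 1) ξ₂ = 46.16 → ξ₂ = 8.611 lbmol/h, ξ₁ = 37.54 lbmol/h.
Outlet amounts (n = n₀ + Σ ν·ξ):
  D: 181 − 1(37.54) − 1(8.611) = 134.8
  G: 0 + 2(37.54) = 75.09
  E: 0 + 1(8.611) = 8.611
  H: 0 + 2(8.611) = 17.22
Total out = 235.8 lbmol/h; y_G = 75.09 / 235.8 = 0.3185.

0.318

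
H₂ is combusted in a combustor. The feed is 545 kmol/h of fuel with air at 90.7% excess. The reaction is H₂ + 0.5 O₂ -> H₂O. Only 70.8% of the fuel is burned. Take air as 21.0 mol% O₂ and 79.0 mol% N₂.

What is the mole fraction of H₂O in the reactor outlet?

Stoichiometric O₂ = 0.5 × 545 = 272.5 kmol/h; O₂ fed = 272.5 × 1.907 = 519.7 kmol/h.
N₂ fed = 519.7 × 79/21 = 1955 kmol/h.
Fuel reacted = 0.708 × 545 → ξ = 385.9 kmol/h.
Outlet (n = n₀ + ν ξ):
  H₂: 545 − 1(385.9) = 159.1
  O₂: 519.7 − 0.5(385.9) = 326.7
  N₂: 1955 (inert)
  H₂O: 0 + 1(385.9) = 385.9
Total out = 2827 kmol/h; y_H₂O = 385.9 / 2827 = 0.1365.

0.137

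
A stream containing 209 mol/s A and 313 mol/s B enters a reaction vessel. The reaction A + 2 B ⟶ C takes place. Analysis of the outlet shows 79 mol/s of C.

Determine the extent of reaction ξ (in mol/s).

For C: n = n₀ + 1ξ → 79 = 0 + 1ξ, giving ξ = 79 mol/s.
Outlet amounts (n = n₀ + ν ξ):
  A: 209 − 1(79) = 130
  B: 313 − 2(79) = 155
  C: 0 + 1(79) = 79

ξ = 79 mol/s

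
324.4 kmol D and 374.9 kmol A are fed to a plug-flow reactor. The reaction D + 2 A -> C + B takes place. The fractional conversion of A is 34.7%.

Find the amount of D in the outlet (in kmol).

A reacted = 0.347 × 374.9 = 130.1 kmol; ν_A = −2, so ξ = 130.1/2 = 65.05 kmol.
Outlet amounts (n = n₀ + ν ξ):
  D: 324.4 − 1(65.05) = 259.4
  A: 374.9 − 2(65.05) = 244.8
  C: 0 + 1(65.05) = 65.05
  B: 0 + 1(65.05) = 65.05

259 kmol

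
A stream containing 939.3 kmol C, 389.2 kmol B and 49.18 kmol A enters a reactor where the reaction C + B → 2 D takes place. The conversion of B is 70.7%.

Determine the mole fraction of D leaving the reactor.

B reacted = 0.707 × 389.2 = 275.2 kmol; ν_B = −1, so ξ = 275.2/1 = 275.2 kmol.
Outlet amounts (n = n₀ + ν ξ):
  C: 939.3 − 1(275.2) = 664.1
  B: 389.2 − 1(275.2) = 114
  D: 0 + 2(275.2) = 550.3
  A: 49.18 (inert)
Total out = 1378 kmol; y_D = 550.3 / 1378 = 0.3995.

0.399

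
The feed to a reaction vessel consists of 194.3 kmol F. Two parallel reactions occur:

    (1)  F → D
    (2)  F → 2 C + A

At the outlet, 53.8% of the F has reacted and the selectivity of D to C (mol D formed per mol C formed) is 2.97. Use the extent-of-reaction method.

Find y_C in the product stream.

Conversion of F: F consumed = 0.538 × 194.3 = 104.5 kmol = 1ξ₁ + 1ξ₂.
Selectivity: 1ξ₁ / (2ξ₂) = 2.97 → ξ₁ = 5.94 ξ₂.
Substitute: (1·5.94 + 1) ξ₂ = 104.5 → ξ₂ = 15.06 kmol, ξ₁ = 89.47 kmol.
Outlet amounts (n = n₀ + Σ ν·ξ):
  F: 194.3 − 1(89.47) − 1(15.06) = 89.77
  D: 0 + 1(89.47) = 89.47
  C: 0 + 2(15.06) = 30.12
  A: 0 + 1(15.06) = 15.06
Total out = 224.4 kmol; y_C = 30.12 / 224.4 = 0.1342.

0.134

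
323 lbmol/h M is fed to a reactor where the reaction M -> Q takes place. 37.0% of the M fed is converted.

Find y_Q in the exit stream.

0.37

M reacted = 0.37 × 323 = 119.5 lbmol/h; ν_M = −1, so ξ = 119.5/1 = 119.5 lbmol/h.
Outlet amounts (n = n₀ + ν ξ):
  M: 323 − 1(119.5) = 203.5
  Q: 0 + 1(119.5) = 119.5
Total out = 323 lbmol/h; y_Q = 119.5 / 323 = 0.37.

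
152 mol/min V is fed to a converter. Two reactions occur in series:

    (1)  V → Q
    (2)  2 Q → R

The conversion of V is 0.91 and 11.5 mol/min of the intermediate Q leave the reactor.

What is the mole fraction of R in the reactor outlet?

0.716

Conversion of V: V consumed = 1ξ₁ = 0.91 × 152 → ξ₁ = 138.3 mol/min.
Q balance: n_Q = 0 + 1ξ₁ − 2ξ₂ = 11.5 → ξ₂ = (1·138.3 − 11.5)/2 = 63.41 mol/min.
Outlet amounts (n = n₀ + Σ ν·ξ):
  V: 152 − 1(138.3) = 13.68
  Q: 0 + 1(138.3) − 2(63.41) = 11.5
  R: 0 + 1(63.41) = 63.41
Total out = 88.59 mol/min; y_R = 63.41 / 88.59 = 0.7158.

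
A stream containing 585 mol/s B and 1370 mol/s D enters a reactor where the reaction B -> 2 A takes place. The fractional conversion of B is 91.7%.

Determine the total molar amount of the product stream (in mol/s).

B reacted = 0.917 × 585 = 536.4 mol/s; ν_B = −1, so ξ = 536.4/1 = 536.4 mol/s.
Outlet amounts (n = n₀ + ν ξ):
  B: 585 − 1(536.4) = 48.55
  A: 0 + 2(536.4) = 1073
  D: 1370 (inert)
Total out = 48.55 + 1073 + 1370 = 2491 mol/s.

2490 mol/s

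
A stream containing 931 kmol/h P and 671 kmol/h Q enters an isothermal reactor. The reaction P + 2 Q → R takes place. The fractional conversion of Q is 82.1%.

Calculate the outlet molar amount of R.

Q reacted = 0.821 × 671 = 550.9 kmol/h; ν_Q = −2, so ξ = 550.9/2 = 275.4 kmol/h.
Outlet amounts (n = n₀ + ν ξ):
  P: 931 − 1(275.4) = 655.6
  Q: 671 − 2(275.4) = 120.1
  R: 0 + 1(275.4) = 275.4

275 kmol/h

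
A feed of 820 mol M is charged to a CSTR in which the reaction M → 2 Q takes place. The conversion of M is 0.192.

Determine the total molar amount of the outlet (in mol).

977 mol

M reacted = 0.192 × 820 = 157.4 mol; ν_M = −1, so ξ = 157.4/1 = 157.4 mol.
Outlet amounts (n = n₀ + ν ξ):
  M: 820 − 1(157.4) = 662.6
  Q: 0 + 2(157.4) = 314.9
Total out = 662.6 + 314.9 = 977.4 mol.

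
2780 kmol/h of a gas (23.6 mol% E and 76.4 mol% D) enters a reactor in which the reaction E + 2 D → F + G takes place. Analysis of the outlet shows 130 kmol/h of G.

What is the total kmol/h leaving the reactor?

For G: n = n₀ + 1ξ → 130 = 0 + 1ξ, giving ξ = 130 kmol/h.
Outlet amounts (n = n₀ + ν ξ):
  E: 656.1 − 1(130) = 526.1
  D: 2124 − 2(130) = 1864
  F: 0 + 1(130) = 130
  G: 0 + 1(130) = 130
Total out = 526.1 + 1864 + 130 + 130 = 2650 kmol/h.

2650 kmol/h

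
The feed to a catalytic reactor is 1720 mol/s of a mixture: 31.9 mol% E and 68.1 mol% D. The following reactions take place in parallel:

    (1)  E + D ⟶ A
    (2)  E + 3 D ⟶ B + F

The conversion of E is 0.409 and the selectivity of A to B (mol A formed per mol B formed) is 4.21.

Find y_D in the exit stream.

Conversion of E: E consumed = 0.409 × 548.7 = 224.4 mol/s = 1ξ₁ + 1ξ₂.
Selectivity: 1ξ₁ / (1ξ₂) = 4.21 → ξ₁ = 4.21 ξ₂.
Substitute: (1·4.21 + 1) ξ₂ = 224.4 → ξ₂ = 43.07 mol/s, ξ₁ = 181.3 mol/s.
Outlet amounts (n = n₀ + Σ ν·ξ):
  E: 548.7 − 1(181.3) − 1(43.07) = 324.3
  D: 1171 − 1(181.3) − 3(43.07) = 860.8
  A: 0 + 1(181.3) = 181.3
  B: 0 + 1(43.07) = 43.07
  F: 0 + 1(43.07) = 43.07
Total out = 1453 mol/s; y_D = 860.8 / 1453 = 0.5926.

0.593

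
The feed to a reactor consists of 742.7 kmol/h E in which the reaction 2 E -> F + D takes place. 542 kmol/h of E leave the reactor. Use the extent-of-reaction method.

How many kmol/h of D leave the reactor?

100 kmol/h

For E: n = n₀ − 2ξ → 542 = 742.7 − 2ξ, giving ξ = 100.4 kmol/h.
Outlet amounts (n = n₀ + ν ξ):
  E: 742.7 − 2(100.4) = 542
  F: 0 + 1(100.4) = 100.4
  D: 0 + 1(100.4) = 100.4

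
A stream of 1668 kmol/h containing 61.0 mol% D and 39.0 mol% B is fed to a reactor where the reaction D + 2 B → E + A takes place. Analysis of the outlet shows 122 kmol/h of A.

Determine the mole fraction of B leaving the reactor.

0.263

For A: n = n₀ + 1ξ → 122 = 0 + 1ξ, giving ξ = 122 kmol/h.
Outlet amounts (n = n₀ + ν ξ):
  D: 1017 − 1(122) = 895.5
  B: 650.5 − 2(122) = 406.5
  E: 0 + 1(122) = 122
  A: 0 + 1(122) = 122
Total out = 1546 kmol/h; y_B = 406.5 / 1546 = 0.2629.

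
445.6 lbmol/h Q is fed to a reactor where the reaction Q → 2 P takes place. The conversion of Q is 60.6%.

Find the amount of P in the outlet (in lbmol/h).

540 lbmol/h

Q reacted = 0.606 × 445.6 = 270 lbmol/h; ν_Q = −1, so ξ = 270/1 = 270 lbmol/h.
Outlet amounts (n = n₀ + ν ξ):
  Q: 445.6 − 1(270) = 175.6
  P: 0 + 2(270) = 540.1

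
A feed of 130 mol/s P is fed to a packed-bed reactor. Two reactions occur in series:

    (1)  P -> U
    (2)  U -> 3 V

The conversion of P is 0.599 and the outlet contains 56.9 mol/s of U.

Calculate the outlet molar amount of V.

Conversion of P: P consumed = 1ξ₁ = 0.599 × 130 → ξ₁ = 77.87 mol/s.
U balance: n_U = 0 + 1ξ₁ − 1ξ₂ = 56.9 → ξ₂ = (1·77.87 − 56.9)/1 = 20.97 mol/s.
Outlet amounts (n = n₀ + Σ ν·ξ):
  P: 130 − 1(77.87) = 52.13
  U: 0 + 1(77.87) − 1(20.97) = 56.9
  V: 0 + 3(20.97) = 62.91

62.9 mol/s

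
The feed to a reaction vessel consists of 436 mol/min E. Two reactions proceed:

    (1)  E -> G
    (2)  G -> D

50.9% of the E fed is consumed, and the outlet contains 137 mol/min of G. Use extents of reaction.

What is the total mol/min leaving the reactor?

Conversion of E: E consumed = 1ξ₁ = 0.509 × 436 → ξ₁ = 221.9 mol/min.
G balance: n_G = 0 + 1ξ₁ − 1ξ₂ = 137 → ξ₂ = (1·221.9 − 137)/1 = 84.92 mol/min.
Outlet amounts (n = n₀ + Σ ν·ξ):
  E: 436 − 1(221.9) = 214.1
  G: 0 + 1(221.9) − 1(84.92) = 137
  D: 0 + 1(84.92) = 84.92
Total out = 214.1 + 137 + 84.92 = 436 mol/min.

436 mol/min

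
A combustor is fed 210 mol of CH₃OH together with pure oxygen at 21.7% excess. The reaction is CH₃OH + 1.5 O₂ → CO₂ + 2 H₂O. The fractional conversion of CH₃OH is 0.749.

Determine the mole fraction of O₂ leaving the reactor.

Stoichiometric O₂ = 1.5 × 210 = 315 mol; O₂ fed = 315 × 1.217 = 383.4 mol.
Fuel reacted = 0.749 × 210 → ξ = 157.3 mol.
Outlet (n = n₀ + ν ξ):
  CH₃OH: 210 − 1(157.3) = 52.71
  O₂: 383.4 − 1.5(157.3) = 147.4
  CO₂: 0 + 1(157.3) = 157.3
  H₂O: 0 + 2(157.3) = 314.6
Total out = 672 mol; y_O₂ = 147.4 / 672 = 0.2194.

0.219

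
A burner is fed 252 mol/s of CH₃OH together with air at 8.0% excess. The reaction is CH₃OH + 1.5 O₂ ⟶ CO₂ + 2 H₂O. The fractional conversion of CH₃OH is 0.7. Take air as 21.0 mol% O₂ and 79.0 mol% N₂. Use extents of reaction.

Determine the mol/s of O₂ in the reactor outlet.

Stoichiometric O₂ = 1.5 × 252 = 378 mol/s; O₂ fed = 378 × 1.080 = 408.2 mol/s.
N₂ fed = 408.2 × 79/21 = 1536 mol/s.
Fuel reacted = 0.7 × 252 → ξ = 176.4 mol/s.
Outlet (n = n₀ + ν ξ):
  CH₃OH: 252 − 1(176.4) = 75.6
  O₂: 408.2 − 1.5(176.4) = 143.6
  N₂: 1536 (inert)
  CO₂: 0 + 1(176.4) = 176.4
  H₂O: 0 + 2(176.4) = 352.8

144 mol/s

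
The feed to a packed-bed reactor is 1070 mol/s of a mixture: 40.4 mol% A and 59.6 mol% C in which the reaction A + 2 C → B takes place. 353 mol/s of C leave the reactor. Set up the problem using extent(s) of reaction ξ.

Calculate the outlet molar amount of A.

For C: n = n₀ − 2ξ → 353 = 637.7 − 2ξ, giving ξ = 142.4 mol/s.
Outlet amounts (n = n₀ + ν ξ):
  A: 432.3 − 1(142.4) = 289.9
  C: 637.7 − 2(142.4) = 353
  B: 0 + 1(142.4) = 142.4

290 mol/s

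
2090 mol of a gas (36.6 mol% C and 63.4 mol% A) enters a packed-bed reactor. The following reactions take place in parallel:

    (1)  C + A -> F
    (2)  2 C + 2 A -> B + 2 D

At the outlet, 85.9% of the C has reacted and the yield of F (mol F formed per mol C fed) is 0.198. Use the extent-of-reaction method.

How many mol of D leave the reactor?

Yield of F: 1ξ₁ / 764.9 = 0.198 → ξ₁ = 151.5 mol.
Conversion of C: 1ξ₁ + 2ξ₂ = 0.859 × 764.9 = 657.1 → ξ₂ = 252.8 mol.
Outlet amounts (n = n₀ + Σ ν·ξ):
  C: 764.9 − 1(151.5) − 2(252.8) = 107.9
  A: 1325 − 1(151.5) − 2(252.8) = 668
  F: 0 + 1(151.5) = 151.5
  B: 0 + 1(252.8) = 252.8
  D: 0 + 2(252.8) = 505.6

506 mol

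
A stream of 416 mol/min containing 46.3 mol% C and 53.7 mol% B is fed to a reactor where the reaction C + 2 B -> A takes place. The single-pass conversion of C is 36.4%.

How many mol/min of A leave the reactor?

70.1 mol/min

C reacted = 0.364 × 192.6 = 70.11 mol/min; ν_C = −1, so ξ = 70.11/1 = 70.11 mol/min.
Outlet amounts (n = n₀ + ν ξ):
  C: 192.6 − 1(70.11) = 122.5
  B: 223.4 − 2(70.11) = 83.17
  A: 0 + 1(70.11) = 70.11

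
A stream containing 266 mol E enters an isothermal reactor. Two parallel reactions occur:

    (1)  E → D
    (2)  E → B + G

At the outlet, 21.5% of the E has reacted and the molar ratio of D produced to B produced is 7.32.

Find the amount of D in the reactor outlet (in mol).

Conversion of E: E consumed = 0.215 × 266 = 57.19 mol = 1ξ₁ + 1ξ₂.
Selectivity: 1ξ₁ / (1ξ₂) = 7.32 → ξ₁ = 7.32 ξ₂.
Substitute: (1·7.32 + 1) ξ₂ = 57.19 → ξ₂ = 6.874 mol, ξ₁ = 50.32 mol.
Outlet amounts (n = n₀ + Σ ν·ξ):
  E: 266 − 1(50.32) − 1(6.874) = 208.8
  D: 0 + 1(50.32) = 50.32
  B: 0 + 1(6.874) = 6.874
  G: 0 + 1(6.874) = 6.874

50.3 mol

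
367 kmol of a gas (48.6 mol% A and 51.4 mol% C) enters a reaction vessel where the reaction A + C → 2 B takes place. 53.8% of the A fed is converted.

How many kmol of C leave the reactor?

92.7 kmol

A reacted = 0.538 × 178.4 = 95.96 kmol; ν_A = −1, so ξ = 95.96/1 = 95.96 kmol.
Outlet amounts (n = n₀ + ν ξ):
  A: 178.4 − 1(95.96) = 82.4
  C: 188.6 − 1(95.96) = 92.68
  B: 0 + 2(95.96) = 191.9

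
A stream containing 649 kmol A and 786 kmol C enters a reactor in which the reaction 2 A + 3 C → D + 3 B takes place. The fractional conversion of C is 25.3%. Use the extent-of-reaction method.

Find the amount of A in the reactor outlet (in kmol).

516 kmol

C reacted = 0.253 × 786 = 198.9 kmol; ν_C = −3, so ξ = 198.9/3 = 66.29 kmol.
Outlet amounts (n = n₀ + ν ξ):
  A: 649 − 2(66.29) = 516.4
  C: 786 − 3(66.29) = 587.1
  D: 0 + 1(66.29) = 66.29
  B: 0 + 3(66.29) = 198.9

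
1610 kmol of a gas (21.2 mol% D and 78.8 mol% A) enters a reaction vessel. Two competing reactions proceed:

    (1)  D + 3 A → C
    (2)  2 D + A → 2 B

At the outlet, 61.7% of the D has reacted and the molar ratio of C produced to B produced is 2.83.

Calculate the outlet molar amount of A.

Conversion of D: D consumed = 0.617 × 341.3 = 210.6 kmol = 1ξ₁ + 2ξ₂.
Selectivity: 1ξ₁ / (2ξ₂) = 2.83 → ξ₁ = 5.66 ξ₂.
Substitute: (1·5.66 + 2) ξ₂ = 210.6 → ξ₂ = 27.49 kmol, ξ₁ = 155.6 kmol.
Outlet amounts (n = n₀ + Σ ν·ξ):
  D: 341.3 − 1(155.6) − 2(27.49) = 130.7
  A: 1269 − 3(155.6) − 1(27.49) = 774.4
  C: 0 + 1(155.6) = 155.6
  B: 0 + 2(27.49) = 54.99

774 kmol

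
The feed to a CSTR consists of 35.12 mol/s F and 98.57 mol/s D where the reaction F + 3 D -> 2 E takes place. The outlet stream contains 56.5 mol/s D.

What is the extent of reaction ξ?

ξ = 14 mol/s

For D: n = n₀ − 3ξ → 56.5 = 98.57 − 3ξ, giving ξ = 14.02 mol/s.
Outlet amounts (n = n₀ + ν ξ):
  F: 35.12 − 1(14.02) = 21.1
  D: 98.57 − 3(14.02) = 56.5
  E: 0 + 2(14.02) = 28.05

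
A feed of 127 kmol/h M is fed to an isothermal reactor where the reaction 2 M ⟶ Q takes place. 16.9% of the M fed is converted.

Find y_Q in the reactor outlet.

0.0923

M reacted = 0.169 × 127 = 21.46 kmol/h; ν_M = −2, so ξ = 21.46/2 = 10.73 kmol/h.
Outlet amounts (n = n₀ + ν ξ):
  M: 127 − 2(10.73) = 105.5
  Q: 0 + 1(10.73) = 10.73
Total out = 116.3 kmol/h; y_Q = 10.73 / 116.3 = 0.0923.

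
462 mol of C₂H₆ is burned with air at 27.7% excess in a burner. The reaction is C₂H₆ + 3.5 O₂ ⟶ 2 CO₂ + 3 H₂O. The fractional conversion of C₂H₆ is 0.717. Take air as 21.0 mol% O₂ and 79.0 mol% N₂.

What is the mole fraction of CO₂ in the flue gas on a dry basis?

0.07

Stoichiometric O₂ = 3.5 × 462 = 1617 mol; O₂ fed = 1617 × 1.277 = 2065 mol.
N₂ fed = 2065 × 79/21 = 7768 mol.
Fuel reacted = 0.717 × 462 → ξ = 331.3 mol.
Outlet (n = n₀ + ν ξ):
  C₂H₆: 462 − 1(331.3) = 130.7
  O₂: 2065 − 3.5(331.3) = 905.5
  N₂: 7768 (inert)
  CO₂: 0 + 2(331.3) = 662.5
  H₂O: 0 + 3(331.3) = 993.8
Dry total = 9467 mol; y_CO₂ (dry) = 662.5 / 9467 = 0.06998.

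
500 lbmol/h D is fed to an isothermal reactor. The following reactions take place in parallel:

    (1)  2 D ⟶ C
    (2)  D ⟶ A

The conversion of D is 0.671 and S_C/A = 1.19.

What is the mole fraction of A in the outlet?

Conversion of D: D consumed = 0.671 × 500 = 335.5 lbmol/h = 2ξ₁ + 1ξ₂.
Selectivity: 1ξ₁ / (1ξ₂) = 1.19 → ξ₁ = 1.19 ξ₂.
Substitute: (2·1.19 + 1) ξ₂ = 335.5 → ξ₂ = 99.26 lbmol/h, ξ₁ = 118.1 lbmol/h.
Outlet amounts (n = n₀ + Σ ν·ξ):
  D: 500 − 2(118.1) − 1(99.26) = 164.5
  C: 0 + 1(118.1) = 118.1
  A: 0 + 1(99.26) = 99.26
Total out = 381.9 lbmol/h; y_A = 99.26 / 381.9 = 0.2599.

0.26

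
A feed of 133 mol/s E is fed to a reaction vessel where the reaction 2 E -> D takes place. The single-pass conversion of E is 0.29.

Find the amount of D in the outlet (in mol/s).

E reacted = 0.29 × 133 = 38.57 mol/s; ν_E = −2, so ξ = 38.57/2 = 19.29 mol/s.
Outlet amounts (n = n₀ + ν ξ):
  E: 133 − 2(19.29) = 94.43
  D: 0 + 1(19.29) = 19.29

19.3 mol/s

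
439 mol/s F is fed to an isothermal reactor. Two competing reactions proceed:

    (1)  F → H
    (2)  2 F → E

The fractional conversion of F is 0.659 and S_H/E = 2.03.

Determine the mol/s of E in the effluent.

Conversion of F: F consumed = 0.659 × 439 = 289.3 mol/s = 1ξ₁ + 2ξ₂.
Selectivity: 1ξ₁ / (1ξ₂) = 2.03 → ξ₁ = 2.03 ξ₂.
Substitute: (1·2.03 + 2) ξ₂ = 289.3 → ξ₂ = 71.79 mol/s, ξ₁ = 145.7 mol/s.
Outlet amounts (n = n₀ + Σ ν·ξ):
  F: 439 − 1(145.7) − 2(71.79) = 149.7
  H: 0 + 1(145.7) = 145.7
  E: 0 + 1(71.79) = 71.79

71.8 mol/s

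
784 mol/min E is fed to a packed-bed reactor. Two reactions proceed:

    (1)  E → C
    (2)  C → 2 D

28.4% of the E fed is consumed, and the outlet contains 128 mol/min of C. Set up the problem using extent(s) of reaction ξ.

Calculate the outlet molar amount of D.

189 mol/min

Conversion of E: E consumed = 1ξ₁ = 0.284 × 784 → ξ₁ = 222.7 mol/min.
C balance: n_C = 0 + 1ξ₁ − 1ξ₂ = 128 → ξ₂ = (1·222.7 − 128)/1 = 94.66 mol/min.
Outlet amounts (n = n₀ + Σ ν·ξ):
  E: 784 − 1(222.7) = 561.3
  C: 0 + 1(222.7) − 1(94.66) = 128
  D: 0 + 2(94.66) = 189.3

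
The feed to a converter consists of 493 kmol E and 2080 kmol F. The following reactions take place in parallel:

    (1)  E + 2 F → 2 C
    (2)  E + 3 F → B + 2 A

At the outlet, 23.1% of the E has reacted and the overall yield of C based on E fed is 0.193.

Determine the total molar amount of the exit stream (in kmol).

Yield of C: 2ξ₁ / 493 = 0.193 → ξ₁ = 47.57 kmol.
Conversion of E: 1ξ₁ + 1ξ₂ = 0.231 × 493 = 113.9 → ξ₂ = 66.31 kmol.
Outlet amounts (n = n₀ + Σ ν·ξ):
  E: 493 − 1(47.57) − 1(66.31) = 379.1
  F: 2080 − 2(47.57) − 3(66.31) = 1786
  C: 0 + 2(47.57) = 95.15
  B: 0 + 1(66.31) = 66.31
  A: 0 + 2(66.31) = 132.6
Total out = 379.1 + 1786 + 95.15 + 66.31 + 132.6 = 2459 kmol.

2460 kmol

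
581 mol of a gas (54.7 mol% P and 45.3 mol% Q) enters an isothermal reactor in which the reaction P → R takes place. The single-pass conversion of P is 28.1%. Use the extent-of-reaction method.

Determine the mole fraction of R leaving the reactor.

P reacted = 0.281 × 317.8 = 89.3 mol; ν_P = −1, so ξ = 89.3/1 = 89.3 mol.
Outlet amounts (n = n₀ + ν ξ):
  P: 317.8 − 1(89.3) = 228.5
  R: 0 + 1(89.3) = 89.3
  Q: 263.2 (inert)
Total out = 581 mol; y_R = 89.3 / 581 = 0.1537.

0.154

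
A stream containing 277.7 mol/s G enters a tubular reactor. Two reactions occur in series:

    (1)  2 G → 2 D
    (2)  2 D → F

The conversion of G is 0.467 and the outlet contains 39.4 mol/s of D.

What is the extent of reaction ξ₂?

Conversion of G: G consumed = 2ξ₁ = 0.467 × 277.7 → ξ₁ = 64.84 mol/s.
D balance: n_D = 0 + 2ξ₁ − 2ξ₂ = 39.4 → ξ₂ = (2·64.84 − 39.4)/2 = 45.14 mol/s.
Outlet amounts (n = n₀ + Σ ν·ξ):
  G: 277.7 − 2(64.84) = 148
  D: 0 + 2(64.84) − 2(45.14) = 39.4
  F: 0 + 1(45.14) = 45.14

ξ₂ = 45.1 mol/s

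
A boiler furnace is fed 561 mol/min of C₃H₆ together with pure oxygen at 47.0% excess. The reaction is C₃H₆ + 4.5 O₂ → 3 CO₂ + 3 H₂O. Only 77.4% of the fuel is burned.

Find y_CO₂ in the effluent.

0.29

Stoichiometric O₂ = 4.5 × 561 = 2524 mol/min; O₂ fed = 2524 × 1.470 = 3711 mol/min.
Fuel reacted = 0.774 × 561 → ξ = 434.2 mol/min.
Outlet (n = n₀ + ν ξ):
  C₃H₆: 561 − 1(434.2) = 126.8
  O₂: 3711 − 4.5(434.2) = 1757
  CO₂: 0 + 3(434.2) = 1303
  H₂O: 0 + 3(434.2) = 1303
Total out = 4489 mol/min; y_CO₂ = 1303 / 4489 = 0.2902.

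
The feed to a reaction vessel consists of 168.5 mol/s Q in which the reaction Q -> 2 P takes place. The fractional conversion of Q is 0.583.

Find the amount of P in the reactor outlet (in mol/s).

Q reacted = 0.583 × 168.5 = 98.24 mol/s; ν_Q = −1, so ξ = 98.24/1 = 98.24 mol/s.
Outlet amounts (n = n₀ + ν ξ):
  Q: 168.5 − 1(98.24) = 70.26
  P: 0 + 2(98.24) = 196.5

196 mol/s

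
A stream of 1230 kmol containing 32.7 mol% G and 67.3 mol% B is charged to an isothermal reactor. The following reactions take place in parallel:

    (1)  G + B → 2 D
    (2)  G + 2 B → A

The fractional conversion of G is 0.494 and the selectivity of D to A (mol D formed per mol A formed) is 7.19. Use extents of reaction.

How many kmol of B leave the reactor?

586 kmol

Conversion of G: G consumed = 0.494 × 402.2 = 198.7 kmol = 1ξ₁ + 1ξ₂.
Selectivity: 2ξ₁ / (1ξ₂) = 7.19 → ξ₁ = 3.595 ξ₂.
Substitute: (1·3.595 + 1) ξ₂ = 198.7 → ξ₂ = 43.24 kmol, ξ₁ = 155.5 kmol.
Outlet amounts (n = n₀ + Σ ν·ξ):
  G: 402.2 − 1(155.5) − 1(43.24) = 203.5
  B: 827.8 − 1(155.5) − 2(43.24) = 585.9
  D: 0 + 2(155.5) = 310.9
  A: 0 + 1(43.24) = 43.24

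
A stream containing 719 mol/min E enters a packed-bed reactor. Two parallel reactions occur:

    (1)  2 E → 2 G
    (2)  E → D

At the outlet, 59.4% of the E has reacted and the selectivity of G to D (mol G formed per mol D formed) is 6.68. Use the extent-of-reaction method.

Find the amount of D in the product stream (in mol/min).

Conversion of E: E consumed = 0.594 × 719 = 427.1 mol/min = 2ξ₁ + 1ξ₂.
Selectivity: 2ξ₁ / (1ξ₂) = 6.68 → ξ₁ = 3.34 ξ₂.
Substitute: (2·3.34 + 1) ξ₂ = 427.1 → ξ₂ = 55.61 mol/min, ξ₁ = 185.7 mol/min.
Outlet amounts (n = n₀ + Σ ν·ξ):
  E: 719 − 2(185.7) − 1(55.61) = 291.9
  G: 0 + 2(185.7) = 371.5
  D: 0 + 1(55.61) = 55.61

55.6 mol/min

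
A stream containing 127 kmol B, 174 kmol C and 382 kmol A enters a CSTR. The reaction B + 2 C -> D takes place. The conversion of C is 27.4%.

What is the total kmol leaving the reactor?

635 kmol

C reacted = 0.274 × 174 = 47.68 kmol; ν_C = −2, so ξ = 47.68/2 = 23.84 kmol.
Outlet amounts (n = n₀ + ν ξ):
  B: 127 − 1(23.84) = 103.2
  C: 174 − 2(23.84) = 126.3
  D: 0 + 1(23.84) = 23.84
  A: 382 (inert)
Total out = 103.2 + 126.3 + 23.84 + 382 = 635.3 kmol.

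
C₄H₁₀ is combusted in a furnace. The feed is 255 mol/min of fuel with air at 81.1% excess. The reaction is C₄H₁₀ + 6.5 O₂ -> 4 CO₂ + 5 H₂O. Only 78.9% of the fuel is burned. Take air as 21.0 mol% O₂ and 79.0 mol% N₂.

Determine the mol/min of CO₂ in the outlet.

Stoichiometric O₂ = 6.5 × 255 = 1658 mol/min; O₂ fed = 1658 × 1.811 = 3002 mol/min.
N₂ fed = 3002 × 79/21 = 11290 mol/min.
Fuel reacted = 0.789 × 255 → ξ = 201.2 mol/min.
Outlet (n = n₀ + ν ξ):
  C₄H₁₀: 255 − 1(201.2) = 53.8
  O₂: 3002 − 6.5(201.2) = 1694
  N₂: 11290 (inert)
  CO₂: 0 + 4(201.2) = 804.8
  H₂O: 0 + 5(201.2) = 1006

805 mol/min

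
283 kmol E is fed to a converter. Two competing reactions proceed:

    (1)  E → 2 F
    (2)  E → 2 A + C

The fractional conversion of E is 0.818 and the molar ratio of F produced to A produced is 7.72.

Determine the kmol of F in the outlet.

Conversion of E: E consumed = 0.818 × 283 = 231.5 kmol = 1ξ₁ + 1ξ₂.
Selectivity: 2ξ₁ / (2ξ₂) = 7.72 → ξ₁ = 7.72 ξ₂.
Substitute: (1·7.72 + 1) ξ₂ = 231.5 → ξ₂ = 26.55 kmol, ξ₁ = 204.9 kmol.
Outlet amounts (n = n₀ + Σ ν·ξ):
  E: 283 − 1(204.9) − 1(26.55) = 51.51
  F: 0 + 2(204.9) = 409.9
  A: 0 + 2(26.55) = 53.09
  C: 0 + 1(26.55) = 26.55

410 kmol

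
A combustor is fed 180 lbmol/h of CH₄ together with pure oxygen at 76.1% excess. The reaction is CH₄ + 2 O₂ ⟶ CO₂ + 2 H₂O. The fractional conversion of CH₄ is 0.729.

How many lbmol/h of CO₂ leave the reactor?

Stoichiometric O₂ = 2 × 180 = 360 lbmol/h; O₂ fed = 360 × 1.761 = 634 lbmol/h.
Fuel reacted = 0.729 × 180 → ξ = 131.2 lbmol/h.
Outlet (n = n₀ + ν ξ):
  CH₄: 180 − 1(131.2) = 48.78
  O₂: 634 − 2(131.2) = 371.5
  CO₂: 0 + 1(131.2) = 131.2
  H₂O: 0 + 2(131.2) = 262.4

131 lbmol/h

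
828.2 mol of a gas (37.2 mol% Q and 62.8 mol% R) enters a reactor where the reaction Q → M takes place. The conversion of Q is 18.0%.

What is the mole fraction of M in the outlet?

Q reacted = 0.18 × 308.1 = 55.46 mol; ν_Q = −1, so ξ = 55.46/1 = 55.46 mol.
Outlet amounts (n = n₀ + ν ξ):
  Q: 308.1 − 1(55.46) = 252.6
  M: 0 + 1(55.46) = 55.46
  R: 520.1 (inert)
Total out = 828.2 mol; y_M = 55.46 / 828.2 = 0.06696.

0.067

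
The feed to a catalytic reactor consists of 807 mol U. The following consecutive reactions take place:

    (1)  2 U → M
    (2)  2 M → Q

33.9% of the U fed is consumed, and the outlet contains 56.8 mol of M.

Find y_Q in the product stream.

Conversion of U: U consumed = 2ξ₁ = 0.339 × 807 → ξ₁ = 136.8 mol.
M balance: n_M = 0 + 1ξ₁ − 2ξ₂ = 56.8 → ξ₂ = (1·136.8 − 56.8)/2 = 39.99 mol.
Outlet amounts (n = n₀ + Σ ν·ξ):
  U: 807 − 2(136.8) = 533.4
  M: 0 + 1(136.8) − 2(39.99) = 56.8
  Q: 0 + 1(39.99) = 39.99
Total out = 630.2 mol; y_Q = 39.99 / 630.2 = 0.06346.

0.0635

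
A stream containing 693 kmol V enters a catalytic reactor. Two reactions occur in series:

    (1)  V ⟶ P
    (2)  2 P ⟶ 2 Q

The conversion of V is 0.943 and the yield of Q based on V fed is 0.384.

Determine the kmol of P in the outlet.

387 kmol

Conversion of V: V consumed = 1ξ₁ = 0.943 × 693 → ξ₁ = 653.5 kmol.
Yield of Q: 2ξ₂ / 693 = 0.384 → ξ₂ = 133.1 kmol.
Outlet amounts (n = n₀ + Σ ν·ξ):
  V: 693 − 1(653.5) = 39.5
  P: 0 + 1(653.5) − 2(133.1) = 387.4
  Q: 0 + 2(133.1) = 266.1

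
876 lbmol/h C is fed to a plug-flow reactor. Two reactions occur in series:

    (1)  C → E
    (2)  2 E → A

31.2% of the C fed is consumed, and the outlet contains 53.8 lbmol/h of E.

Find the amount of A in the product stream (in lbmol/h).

110 lbmol/h

Conversion of C: C consumed = 1ξ₁ = 0.312 × 876 → ξ₁ = 273.3 lbmol/h.
E balance: n_E = 0 + 1ξ₁ − 2ξ₂ = 53.8 → ξ₂ = (1·273.3 − 53.8)/2 = 109.8 lbmol/h.
Outlet amounts (n = n₀ + Σ ν·ξ):
  C: 876 − 1(273.3) = 602.7
  E: 0 + 1(273.3) − 2(109.8) = 53.8
  A: 0 + 1(109.8) = 109.8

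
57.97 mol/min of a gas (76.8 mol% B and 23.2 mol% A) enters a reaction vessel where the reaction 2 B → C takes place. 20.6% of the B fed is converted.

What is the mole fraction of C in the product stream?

0.0859

B reacted = 0.206 × 44.52 = 9.171 mol/min; ν_B = −2, so ξ = 9.171/2 = 4.586 mol/min.
Outlet amounts (n = n₀ + ν ξ):
  B: 44.52 − 2(4.586) = 35.35
  C: 0 + 1(4.586) = 4.586
  A: 13.45 (inert)
Total out = 53.38 mol/min; y_C = 4.586 / 53.38 = 0.0859.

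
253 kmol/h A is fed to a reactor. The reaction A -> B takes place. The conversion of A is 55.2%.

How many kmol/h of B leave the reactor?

A reacted = 0.552 × 253 = 139.7 kmol/h; ν_A = −1, so ξ = 139.7/1 = 139.7 kmol/h.
Outlet amounts (n = n₀ + ν ξ):
  A: 253 − 1(139.7) = 113.3
  B: 0 + 1(139.7) = 139.7

140 kmol/h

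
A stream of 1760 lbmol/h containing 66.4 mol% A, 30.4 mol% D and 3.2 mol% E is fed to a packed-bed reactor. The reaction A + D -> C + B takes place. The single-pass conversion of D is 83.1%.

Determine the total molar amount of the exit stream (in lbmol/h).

D reacted = 0.831 × 535 = 444.6 lbmol/h; ν_D = −1, so ξ = 444.6/1 = 444.6 lbmol/h.
Outlet amounts (n = n₀ + ν ξ):
  A: 1169 − 1(444.6) = 724
  D: 535 − 1(444.6) = 90.42
  C: 0 + 1(444.6) = 444.6
  B: 0 + 1(444.6) = 444.6
  E: 56.32 (inert)
Total out = 724 + 90.42 + 444.6 + 444.6 + 56.32 = 1760 lbmol/h.

1760 lbmol/h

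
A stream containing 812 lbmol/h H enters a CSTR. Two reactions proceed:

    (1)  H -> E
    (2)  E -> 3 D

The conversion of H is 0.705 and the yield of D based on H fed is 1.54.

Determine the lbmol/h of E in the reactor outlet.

Conversion of H: H consumed = 1ξ₁ = 0.705 × 812 → ξ₁ = 572.5 lbmol/h.
Yield of D: 3ξ₂ / 812 = 1.54 → ξ₂ = 416.8 lbmol/h.
Outlet amounts (n = n₀ + Σ ν·ξ):
  H: 812 − 1(572.5) = 239.5
  E: 0 + 1(572.5) − 1(416.8) = 155.6
  D: 0 + 3(416.8) = 1250

156 lbmol/h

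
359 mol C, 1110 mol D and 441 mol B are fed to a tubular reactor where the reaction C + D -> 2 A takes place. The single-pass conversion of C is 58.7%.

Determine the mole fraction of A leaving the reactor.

0.221

C reacted = 0.587 × 359 = 210.7 mol; ν_C = −1, so ξ = 210.7/1 = 210.7 mol.
Outlet amounts (n = n₀ + ν ξ):
  C: 359 − 1(210.7) = 148.3
  D: 1110 − 1(210.7) = 899.3
  A: 0 + 2(210.7) = 421.5
  B: 441 (inert)
Total out = 1910 mol; y_A = 421.5 / 1910 = 0.2207.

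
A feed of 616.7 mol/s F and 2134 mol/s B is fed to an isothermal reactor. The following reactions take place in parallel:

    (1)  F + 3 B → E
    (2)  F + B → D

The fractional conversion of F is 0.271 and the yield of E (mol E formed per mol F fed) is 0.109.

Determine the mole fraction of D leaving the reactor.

0.0408

Yield of E: 1ξ₁ / 616.7 = 0.109 → ξ₁ = 67.22 mol/s.
Conversion of F: 1ξ₁ + 1ξ₂ = 0.271 × 616.7 = 167.1 → ξ₂ = 99.91 mol/s.
Outlet amounts (n = n₀ + Σ ν·ξ):
  F: 616.7 − 1(67.22) − 1(99.91) = 449.6
  B: 2134 − 3(67.22) − 1(99.91) = 1832
  E: 0 + 1(67.22) = 67.22
  D: 0 + 1(99.91) = 99.91
Total out = 2449 mol/s; y_D = 99.91 / 2449 = 0.04079.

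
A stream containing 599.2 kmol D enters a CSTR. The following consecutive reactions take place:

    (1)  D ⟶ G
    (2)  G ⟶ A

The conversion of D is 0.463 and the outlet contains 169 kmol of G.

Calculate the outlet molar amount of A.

Conversion of D: D consumed = 1ξ₁ = 0.463 × 599.2 → ξ₁ = 277.4 kmol.
G balance: n_G = 0 + 1ξ₁ − 1ξ₂ = 169 → ξ₂ = (1·277.4 − 169)/1 = 108.4 kmol.
Outlet amounts (n = n₀ + Σ ν·ξ):
  D: 599.2 − 1(277.4) = 321.8
  G: 0 + 1(277.4) − 1(108.4) = 169
  A: 0 + 1(108.4) = 108.4

108 kmol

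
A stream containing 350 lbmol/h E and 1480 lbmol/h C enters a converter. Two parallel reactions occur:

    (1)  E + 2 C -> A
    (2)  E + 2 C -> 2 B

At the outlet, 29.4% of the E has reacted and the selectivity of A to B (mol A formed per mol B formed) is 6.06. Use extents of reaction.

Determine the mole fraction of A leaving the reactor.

Conversion of E: E consumed = 0.294 × 350 = 102.9 lbmol/h = 1ξ₁ + 1ξ₂.
Selectivity: 1ξ₁ / (2ξ₂) = 6.06 → ξ₁ = 12.12 ξ₂.
Substitute: (1·12.12 + 1) ξ₂ = 102.9 → ξ₂ = 7.843 lbmol/h, ξ₁ = 95.06 lbmol/h.
Outlet amounts (n = n₀ + Σ ν·ξ):
  E: 350 − 1(95.06) − 1(7.843) = 247.1
  C: 1480 − 2(95.06) − 2(7.843) = 1274
  A: 0 + 1(95.06) = 95.06
  B: 0 + 2(7.843) = 15.69
Total out = 1632 lbmol/h; y_A = 95.06 / 1632 = 0.05824.

0.0582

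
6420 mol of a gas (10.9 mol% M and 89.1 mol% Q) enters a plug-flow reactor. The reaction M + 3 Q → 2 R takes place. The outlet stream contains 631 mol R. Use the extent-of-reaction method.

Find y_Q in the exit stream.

For R: n = n₀ + 2ξ → 631 = 0 + 2ξ, giving ξ = 315.5 mol.
Outlet amounts (n = n₀ + ν ξ):
  M: 699.8 − 1(315.5) = 384.3
  Q: 5720 − 3(315.5) = 4774
  R: 0 + 2(315.5) = 631
Total out = 5789 mol; y_Q = 4774 / 5789 = 0.8246.

0.825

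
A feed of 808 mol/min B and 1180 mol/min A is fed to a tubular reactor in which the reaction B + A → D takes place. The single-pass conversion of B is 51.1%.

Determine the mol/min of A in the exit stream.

767 mol/min

B reacted = 0.511 × 808 = 412.9 mol/min; ν_B = −1, so ξ = 412.9/1 = 412.9 mol/min.
Outlet amounts (n = n₀ + ν ξ):
  B: 808 − 1(412.9) = 395.1
  A: 1180 − 1(412.9) = 767.1
  D: 0 + 1(412.9) = 412.9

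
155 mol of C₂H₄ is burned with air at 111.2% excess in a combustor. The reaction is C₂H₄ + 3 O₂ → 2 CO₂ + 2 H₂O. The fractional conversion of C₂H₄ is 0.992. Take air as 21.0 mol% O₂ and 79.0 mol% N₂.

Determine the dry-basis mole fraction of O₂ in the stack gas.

Stoichiometric O₂ = 3 × 155 = 465 mol; O₂ fed = 465 × 2.112 = 982.1 mol.
N₂ fed = 982.1 × 79/21 = 3694 mol.
Fuel reacted = 0.992 × 155 → ξ = 153.8 mol.
Outlet (n = n₀ + ν ξ):
  C₂H₄: 155 − 1(153.8) = 1.24
  O₂: 982.1 − 3(153.8) = 520.8
  N₂: 3694 (inert)
  CO₂: 0 + 2(153.8) = 307.5
  H₂O: 0 + 2(153.8) = 307.5
Dry total = 4524 mol; y_O₂ (dry) = 520.8 / 4524 = 0.1151.

0.115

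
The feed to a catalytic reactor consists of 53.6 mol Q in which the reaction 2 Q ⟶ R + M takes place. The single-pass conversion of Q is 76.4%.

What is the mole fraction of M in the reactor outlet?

Q reacted = 0.764 × 53.6 = 40.95 mol; ν_Q = −2, so ξ = 40.95/2 = 20.48 mol.
Outlet amounts (n = n₀ + ν ξ):
  Q: 53.6 − 2(20.48) = 12.65
  R: 0 + 1(20.48) = 20.48
  M: 0 + 1(20.48) = 20.48
Total out = 53.6 mol; y_M = 20.48 / 53.6 = 0.382.

0.382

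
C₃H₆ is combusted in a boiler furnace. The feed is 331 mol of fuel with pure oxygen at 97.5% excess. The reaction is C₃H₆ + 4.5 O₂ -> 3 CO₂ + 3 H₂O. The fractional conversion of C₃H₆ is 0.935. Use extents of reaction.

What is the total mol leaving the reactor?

Stoichiometric O₂ = 4.5 × 331 = 1490 mol; O₂ fed = 1490 × 1.975 = 2942 mol.
Fuel reacted = 0.935 × 331 → ξ = 309.5 mol.
Outlet (n = n₀ + ν ξ):
  C₃H₆: 331 − 1(309.5) = 21.51
  O₂: 2942 − 4.5(309.5) = 1549
  CO₂: 0 + 3(309.5) = 928.5
  H₂O: 0 + 3(309.5) = 928.5
Total out = 21.51 + 1549 + 928.5 + 928.5 = 3428 mol.

3430 mol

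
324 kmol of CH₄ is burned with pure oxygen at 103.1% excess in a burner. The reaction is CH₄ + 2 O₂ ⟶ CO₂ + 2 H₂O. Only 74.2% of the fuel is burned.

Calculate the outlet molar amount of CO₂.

Stoichiometric O₂ = 2 × 324 = 648 kmol; O₂ fed = 648 × 2.031 = 1316 kmol.
Fuel reacted = 0.742 × 324 → ξ = 240.4 kmol.
Outlet (n = n₀ + ν ξ):
  CH₄: 324 − 1(240.4) = 83.59
  O₂: 1316 − 2(240.4) = 835.3
  CO₂: 0 + 1(240.4) = 240.4
  H₂O: 0 + 2(240.4) = 480.8

240 kmol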